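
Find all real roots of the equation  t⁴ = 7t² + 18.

Let u = t². The equation becomes u² - 7u - 18 = 0.
Factor: (u - 9)(u + 2) = 0, so u = 9 or u = -2.
t² = 9 gives t = ±3.
t² = -2 < 0 has no real solution.

t = -3 or t = 3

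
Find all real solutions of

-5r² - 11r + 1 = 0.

Discriminant: (-11)² − 4·(-5)·1 = 141.
Quadratic formula: r = (11 ± √141) / (-10).
So r = -√(141)/10 - 11/10 ≈ -2.2874 or r = -11/10 + √(141)/10 ≈ 0.0874.

r = -2.2874 or r = 0.0874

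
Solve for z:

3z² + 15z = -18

Bring every term to one side: 3z² + 15z + 18 = 0.
Factor: 3(z + 2)(z + 3) = 0.
So z = -2 or z = -3.

z = -3 or z = -2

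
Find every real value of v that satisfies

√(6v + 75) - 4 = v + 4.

v = 1

Isolate the radical: √(6v + 75) = v + 8.
Square both sides: 6v + 75 = (v + 8)².
Expand and rearrange: v² + 10v - 11 = 0.
Solving gives v = 1 or v = -11.
Check each candidate in the original equation:
  v = 1: √(81) = 9, while v + 8 = 9 — valid.
  v = -11: √(9) = 3, while v + 8 = -3 — extraneous.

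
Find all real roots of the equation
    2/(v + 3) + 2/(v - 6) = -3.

v = -3.7158 or v = 5.3824

Multiply both sides by (v + 3)(v - 6):
2(v - 6) + 2(v + 3) = -3(v + 3)(v - 6).
Expand and collect terms: -3v^2 + 5v + 60 = 0.
By the quadratic formula, v = (-5 +/- sqrt(745)) / -6, so v ~= -3.7158 or v ~= 5.3824.
Neither value makes a denominator zero (v != -3, v != 6), so both are valid.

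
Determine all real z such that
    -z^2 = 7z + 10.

z = -5 or z = -2

Bring every term to one side: -z^2 - 7z - 10 = 0.
Factor: -1(z + 5)(z + 2) = 0.
So z = -5 or z = -2.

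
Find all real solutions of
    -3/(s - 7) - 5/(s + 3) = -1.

s = 0.4322 or s = 11.5678

Multiply both sides by (s - 7)(s + 3):
-3(s + 3) - 5(s - 7) = -(s - 7)(s + 3).
Expand and collect terms: -s² + 12s - 5 = 0.
By the quadratic formula, s = (-12 ± √124) / -2, so s ≈ 0.4322 or s ≈ 11.5678.
Neither value makes a denominator zero (s ≠ 7, s ≠ -3), so both are valid.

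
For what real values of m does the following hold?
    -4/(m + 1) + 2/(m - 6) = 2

Multiply both sides by (m + 1)(m - 6):
-4(m - 6) + 2(m + 1) = 2(m + 1)(m - 6).
Expand and collect terms: 2m^2 - 8m - 38 = 0.
By the quadratic formula, m = (8 +/- sqrt(368)) / 4, so m ~= 6.7958 or m ~= -2.7958.
Neither value makes a denominator zero (m != -1, m != 6), so both are valid.

m = -2.7958 or m = 6.7958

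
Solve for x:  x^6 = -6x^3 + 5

x = -1.8891 or x = 0.9052

Let u = x^3. The equation becomes u^2 + 6u - 5 = 0.
By the quadratic formula, u = -3 + sqrt(14) or u = -sqrt(14) - 3.
x^3 = -3 + sqrt(14) gives x = (-3 + sqrt(14))^(1/3) ~= 0.9052.
x^3 = -sqrt(14) - 3 gives x = -(3 + sqrt(14))^(1/3) ~= -1.8891.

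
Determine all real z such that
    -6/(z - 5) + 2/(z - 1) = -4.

Multiply both sides by (z - 5)(z - 1):
-6(z - 1) + 2(z - 5) = -4(z - 5)(z - 1).
Expand and collect terms: -4z² + 28z - 16 = 0.
By the quadratic formula, z = (-28 ± √528) / -8, so z ≈ 0.6277 or z ≈ 6.3723.
Neither value makes a denominator zero (z ≠ 5, z ≠ 1), so both are valid.

z = 0.6277 or z = 6.3723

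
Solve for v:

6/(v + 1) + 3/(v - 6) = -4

v = -2.6425 or v = 5.3925

Multiply both sides by (v + 1)(v - 6):
6(v - 6) + 3(v + 1) = -4(v + 1)(v - 6).
Expand and collect terms: -4v² + 11v + 57 = 0.
By the quadratic formula, v = (-11 ± √1033) / -8, so v ≈ -2.6425 or v ≈ 5.3925.
Neither value makes a denominator zero (v ≠ -1, v ≠ 6), so both are valid.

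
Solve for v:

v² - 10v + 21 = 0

v = 3 or v = 7

Factor: (v - 7)(v - 3) = 0.
So v = 7 or v = 3.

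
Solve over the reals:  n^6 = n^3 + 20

n = -1.5874 or n = 1.71

Let u = n^3. The equation becomes u^2 - u - 20 = 0.
Factor: (u + 4)(u - 5) = 0, so u = -4 or u = 5.
n^3 = -4 gives n = -(4)^(1/3) ~= -1.5874.
n^3 = 5 gives n = (5)^(1/3) ~= 1.71.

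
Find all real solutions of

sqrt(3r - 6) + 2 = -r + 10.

r = 5

Isolate the radical: sqrt(3r - 6) = -r + 8.
Square both sides: 3r - 6 = (-r + 8)^2.
Expand and rearrange: r^2 - 19r + 70 = 0.
Solving gives r = 14 or r = 5.
Check each candidate in the original equation:
  r = 14: sqrt(36) = 6, while -r + 8 = -6 — extraneous.
  r = 5: sqrt(9) = 3, while -r + 8 = 3 — valid.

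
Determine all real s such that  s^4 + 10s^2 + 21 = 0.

No real solutions.

Let u = s^2. The equation becomes u^2 + 10u + 21 = 0.
Factor: (u + 3)(u + 7) = 0, so u = -3 or u = -7.
s^2 = -3 < 0 has no real solution.
s^2 = -7 < 0 has no real solution.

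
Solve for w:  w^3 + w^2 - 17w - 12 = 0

w = -4.3028 or w = -0.6972 or w = 4

Possible rational roots are divisors of -12. Testing w = 4 gives 0, so (w - 4) is a factor.
Divide: w^3 + w^2 - 17w - 12 = (w - 4)(w^2 + 5w + 3).
Apply the quadratic formula to w^2 + 5w + 3 = 0: w = (-5 +/- sqrt(13))/2, i.e. w ~= -0.6972 or w ~= -4.3028.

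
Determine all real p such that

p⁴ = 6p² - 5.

p = -2.2361 or p = -1 or p = 1 or p = 2.2361

Let u = p². The equation becomes u² - 6u + 5 = 0.
Factor: (u - 1)(u - 5) = 0, so u = 1 or u = 5.
p² = 1 gives p = ±1.
p² = 5 gives p = ±√(5) ≈ ±2.2361.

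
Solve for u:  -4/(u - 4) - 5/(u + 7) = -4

Multiply both sides by (u - 4)(u + 7):
-4(u + 7) - 5(u - 4) = -4(u - 4)(u + 7).
Expand and collect terms: -4u² - 3u + 120 = 0.
By the quadratic formula, u = (3 ± √1929) / -8, so u ≈ -5.865 or u ≈ 5.115.
Neither value makes a denominator zero (u ≠ 4, u ≠ -7), so both are valid.

u = -5.865 or u = 5.115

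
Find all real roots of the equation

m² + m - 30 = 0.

Factor: (m - 5)(m + 6) = 0.
So m = 5 or m = -6.

m = -6 or m = 5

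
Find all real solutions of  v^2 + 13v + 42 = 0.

Factor: (v + 7)(v + 6) = 0.
So v = -7 or v = -6.

v = -7 or v = -6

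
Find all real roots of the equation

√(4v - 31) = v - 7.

v = 8 or v = 10

Square both sides: 4v - 31 = (v - 7)².
Expand and rearrange: v² - 18v + 80 = 0.
Solving gives v = 10 or v = 8.
Check each candidate in the original equation:
  v = 10: √(9) = 3, while v - 7 = 3 — valid.
  v = 8: √(1) = 1, while v - 7 = 1 — valid.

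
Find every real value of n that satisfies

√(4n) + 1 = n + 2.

Isolate the radical: √(4n) = n + 1.
Square both sides: 4n = (n + 1)².
Expand and rearrange: n² - 2n + 1 = 0.
This gives the repeated root n = 1.
Check in the original equation:
  n = 1: √(4) = 2, while n + 1 = 2 — valid.

n = 1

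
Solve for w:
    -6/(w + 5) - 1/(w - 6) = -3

w = -3.0709 or w = 6.4042

Multiply both sides by (w + 5)(w - 6):
-6(w - 6) - (w + 5) = -3(w + 5)(w - 6).
Expand and collect terms: -3w² + 10w + 59 = 0.
By the quadratic formula, w = (-10 ± √808) / -6, so w ≈ -3.0709 or w ≈ 6.4042.
Neither value makes a denominator zero (w ≠ -5, w ≠ 6), so both are valid.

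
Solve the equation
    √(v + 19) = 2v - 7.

v = 6

Square both sides: v + 19 = (2v - 7)².
Expand and rearrange: 4v² - 29v + 30 = 0.
Solving gives v = 6 or v = 1.25.
Check each candidate in the original equation:
  v = 6: √(25) = 5, while 2v - 7 = 5 — valid.
  v = 1.25: √(20.25) = 4.5, while 2v - 7 = -4.5 — extraneous.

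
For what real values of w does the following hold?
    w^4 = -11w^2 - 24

No real solutions.

Let u = w^2. The equation becomes u^2 + 11u + 24 = 0.
Factor: (u + 8)(u + 3) = 0, so u = -8 or u = -3.
w^2 = -8 < 0 has no real solution.
w^2 = -3 < 0 has no real solution.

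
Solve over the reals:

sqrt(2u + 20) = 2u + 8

u = -2

Square both sides: 2u + 20 = (2u + 8)^2.
Expand and rearrange: 4u^2 + 30u + 44 = 0.
Solving gives u = -2 or u = -5.5.
Check each candidate in the original equation:
  u = -2: sqrt(16) = 4, while 2u + 8 = 4 — valid.
  u = -5.5: sqrt(9) = 3, while 2u + 8 = -3 — extraneous.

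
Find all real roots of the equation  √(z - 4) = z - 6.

Square both sides: z - 4 = (z - 6)².
Expand and rearrange: z² - 13z + 40 = 0.
Solving gives z = 8 or z = 5.
Check each candidate in the original equation:
  z = 8: √(4) = 2, while z - 6 = 2 — valid.
  z = 5: √(1) = 1, while z - 6 = -1 — extraneous.

z = 8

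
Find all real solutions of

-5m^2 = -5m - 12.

Rearrange to standard form: -5m^2 + 5m + 12 = 0.
Discriminant: (5)^2 - 4*(-5)*12 = 265.
Quadratic formula: m = (-5 +/- sqrt(265)) / (-10).
So m = 1/2 - sqrt(265)/10 ~= -1.1279 or m = 1/2 + sqrt(265)/10 ~= 2.1279.

m = -1.1279 or m = 2.1279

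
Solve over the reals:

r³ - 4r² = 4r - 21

Rearrange: r³ - 4r² - 4r + 21 = 0.
Possible rational roots are divisors of 21. Testing r = 3 gives 0, so (r - 3) is a factor.
Divide: r³ - 4r² - 4r + 21 = (r - 3)(r² - r - 7).
Apply the quadratic formula to r² - r - 7 = 0: r = (1 ± √29)/2, i.e. r ≈ 3.1926 or r ≈ -2.1926.

r = -2.1926 or r = 3 or r = 3.1926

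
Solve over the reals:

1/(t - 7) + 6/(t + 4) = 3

t = -2.0709 or t = 7.4042

Multiply both sides by (t - 7)(t + 4):
(t + 4) + 6(t - 7) = 3(t - 7)(t + 4).
Expand and collect terms: 3t^2 - 16t - 46 = 0.
By the quadratic formula, t = (16 +/- sqrt(808)) / 6, so t ~= 7.4042 or t ~= -2.0709.
Neither value makes a denominator zero (t != 7, t != -4), so both are valid.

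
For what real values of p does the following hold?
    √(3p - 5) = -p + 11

p = 7

Square both sides: 3p - 5 = (-p + 11)².
Expand and rearrange: p² - 25p + 126 = 0.
Solving gives p = 18 or p = 7.
Check each candidate in the original equation:
  p = 18: √(49) = 7, while -p + 11 = -7 — extraneous.
  p = 7: √(16) = 4, while -p + 11 = 4 — valid.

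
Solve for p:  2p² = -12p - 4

Rearrange to standard form: 2p² + 12p + 4 = 0.
Discriminant: (12)² − 4·2·4 = 112.
Quadratic formula: p = (-12 ± √112) / 4.
So p = -3 + √(7) ≈ -0.3542 or p = -3 - √(7) ≈ -5.6458.

p = -5.6458 or p = -0.3542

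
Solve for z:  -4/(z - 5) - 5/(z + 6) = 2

z = -8.9195 or z = 3.4195

Multiply both sides by (z - 5)(z + 6):
-4(z + 6) - 5(z - 5) = 2(z - 5)(z + 6).
Expand and collect terms: 2z^2 + 11z - 61 = 0.
By the quadratic formula, z = (-11 +/- sqrt(609)) / 4, so z ~= 3.4195 or z ~= -8.9195.
Neither value makes a denominator zero (z != 5, z != -6), so both are valid.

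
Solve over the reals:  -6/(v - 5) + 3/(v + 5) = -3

v = -5.8443 or v = 6.8443

Multiply both sides by (v - 5)(v + 5):
-6(v + 5) + 3(v - 5) = -3(v - 5)(v + 5).
Expand and collect terms: -3v^2 + 3v + 120 = 0.
By the quadratic formula, v = (-3 +/- sqrt(1449)) / -6, so v ~= -5.8443 or v ~= 6.8443.
Neither value makes a denominator zero (v != 5, v != -5), so both are valid.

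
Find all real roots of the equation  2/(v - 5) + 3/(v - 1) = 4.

Multiply both sides by (v - 5)(v - 1):
2(v - 1) + 3(v - 5) = 4(v - 5)(v - 1).
Expand and collect terms: 4v² - 29v + 37 = 0.
By the quadratic formula, v = (29 ± √249) / 8, so v ≈ 5.5975 or v ≈ 1.6525.
Neither value makes a denominator zero (v ≠ 5, v ≠ 1), so both are valid.

v = 1.6525 or v = 5.5975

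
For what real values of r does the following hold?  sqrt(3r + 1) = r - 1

r = 5

Square both sides: 3r + 1 = (r - 1)^2.
Expand and rearrange: r^2 - 5r = 0.
Solving gives r = 5 or r = 0.
Check each candidate in the original equation:
  r = 5: sqrt(16) = 4, while r - 1 = 4 — valid.
  r = 0: sqrt(1) = 1, while r - 1 = -1 — extraneous.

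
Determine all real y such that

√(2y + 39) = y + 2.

Square both sides: 2y + 39 = (y + 2)².
Expand and rearrange: y² + 2y - 35 = 0.
Solving gives y = 5 or y = -7.
Check each candidate in the original equation:
  y = 5: √(49) = 7, while y + 2 = 7 — valid.
  y = -7: √(25) = 5, while y + 2 = -5 — extraneous.

y = 5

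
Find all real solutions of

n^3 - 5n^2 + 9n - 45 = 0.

Possible rational roots are divisors of -45. Testing n = 5 gives 0, so (n - 5) is a factor.
Divide: n^3 - 5n^2 + 9n - 45 = (n - 5)(n^2 + 9).
The quadratic n^2 + 9 has discriminant -36 < 0, so no further real roots.

n = 5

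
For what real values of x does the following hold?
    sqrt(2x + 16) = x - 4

x = 10

Square both sides: 2x + 16 = (x - 4)^2.
Expand and rearrange: x^2 - 10x = 0.
Solving gives x = 10 or x = 0.
Check each candidate in the original equation:
  x = 10: sqrt(36) = 6, while x - 4 = 6 — valid.
  x = 0: sqrt(16) = 4, while x - 4 = -4 — extraneous.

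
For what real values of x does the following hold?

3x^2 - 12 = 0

x = -2 or x = 2

Factor: 3(x + 2)(x - 2) = 0.
So x = -2 or x = 2.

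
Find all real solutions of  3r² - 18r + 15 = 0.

r = 1 or r = 5

Factor: 3(r - 5)(r - 1) = 0.
So r = 5 or r = 1.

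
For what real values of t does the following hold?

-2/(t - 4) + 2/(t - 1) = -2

t = 0.2087 or t = 4.7913

Multiply both sides by (t - 4)(t - 1):
-2(t - 1) + 2(t - 4) = -2(t - 4)(t - 1).
Expand and collect terms: -2t^2 + 10t - 2 = 0.
By the quadratic formula, t = (-10 +/- sqrt(84)) / -4, so t ~= 0.2087 or t ~= 4.7913.
Neither value makes a denominator zero (t != 4, t != 1), so both are valid.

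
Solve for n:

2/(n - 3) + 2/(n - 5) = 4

Multiply both sides by (n - 3)(n - 5):
2(n - 5) + 2(n - 3) = 4(n - 3)(n - 5).
Expand and collect terms: 4n^2 - 36n + 76 = 0.
By the quadratic formula, n = (36 +/- sqrt(80)) / 8, so n ~= 5.618 or n ~= 3.382.
Neither value makes a denominator zero (n != 3, n != 5), so both are valid.

n = 3.382 or n = 5.618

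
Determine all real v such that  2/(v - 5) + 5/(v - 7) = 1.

Multiply both sides by (v - 5)(v - 7):
2(v - 7) + 5(v - 5) = (v - 5)(v - 7).
Expand and collect terms: v^2 - 19v + 74 = 0.
By the quadratic formula, v = (19 +/- sqrt(65)) / 2, so v ~= 13.5311 or v ~= 5.4689.
Neither value makes a denominator zero (v != 5, v != 7), so both are valid.

v = 5.4689 or v = 13.5311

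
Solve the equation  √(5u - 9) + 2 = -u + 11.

Isolate the radical: √(5u - 9) = -u + 9.
Square both sides: 5u - 9 = (-u + 9)².
Expand and rearrange: u² - 23u + 90 = 0.
Solving gives u = 18 or u = 5.
Check each candidate in the original equation:
  u = 18: √(81) = 9, while -u + 9 = -9 — extraneous.
  u = 5: √(16) = 4, while -u + 9 = 4 — valid.

u = 5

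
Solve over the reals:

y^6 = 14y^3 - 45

y = 1.71 or y = 2.0801

Let u = y^3. The equation becomes u^2 - 14u + 45 = 0.
Factor: (u - 9)(u - 5) = 0, so u = 9 or u = 5.
y^3 = 9 gives y = (9)^(1/3) ~= 2.0801.
y^3 = 5 gives y = (5)^(1/3) ~= 1.71.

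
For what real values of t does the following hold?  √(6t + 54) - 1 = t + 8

Isolate the radical: √(6t + 54) = t + 9.
Square both sides: 6t + 54 = (t + 9)².
Expand and rearrange: t² + 12t + 27 = 0.
Solving gives t = -3 or t = -9.
Check each candidate in the original equation:
  t = -3: √(36) = 6, while t + 9 = 6 — valid.
  t = -9: √(0) = 0, while t + 9 = 0 — valid.

t = -9 or t = -3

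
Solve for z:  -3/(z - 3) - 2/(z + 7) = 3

z = -7.7351 or z = 2.0685

Multiply both sides by (z - 3)(z + 7):
-3(z + 7) - 2(z - 3) = 3(z - 3)(z + 7).
Expand and collect terms: 3z² + 17z - 48 = 0.
By the quadratic formula, z = (-17 ± √865) / 6, so z ≈ 2.0685 or z ≈ -7.7351.
Neither value makes a denominator zero (z ≠ 3, z ≠ -7), so both are valid.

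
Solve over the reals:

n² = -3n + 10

n = -5 or n = 2

Bring every term to one side: n² + 3n - 10 = 0.
Factor: (n + 5)(n - 2) = 0.
So n = -5 or n = 2.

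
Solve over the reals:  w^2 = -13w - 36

Bring every term to one side: w^2 + 13w + 36 = 0.
Factor: (w + 9)(w + 4) = 0.
So w = -9 or w = -4.

w = -9 or w = -4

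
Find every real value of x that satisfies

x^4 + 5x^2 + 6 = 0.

No real solutions.

Let u = x^2. The equation becomes u^2 + 5u + 6 = 0.
Factor: (u + 2)(u + 3) = 0, so u = -2 or u = -3.
x^2 = -2 < 0 has no real solution.
x^2 = -3 < 0 has no real solution.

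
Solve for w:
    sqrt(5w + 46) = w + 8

w = -2

Square both sides: 5w + 46 = (w + 8)^2.
Expand and rearrange: w^2 + 11w + 18 = 0.
Solving gives w = -2 or w = -9.
Check each candidate in the original equation:
  w = -2: sqrt(36) = 6, while w + 8 = 6 — valid.
  w = -9: sqrt(1) = 1, while w + 8 = -1 — extraneous.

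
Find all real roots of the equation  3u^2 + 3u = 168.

Bring every term to one side: 3u^2 + 3u - 168 = 0.
Factor: 3(u - 7)(u + 8) = 0.
So u = 7 or u = -8.

u = -8 or u = 7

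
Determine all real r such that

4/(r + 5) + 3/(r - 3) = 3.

Multiply both sides by (r + 5)(r - 3):
4(r - 3) + 3(r + 5) = 3(r + 5)(r - 3).
Expand and collect terms: 3r^2 - r - 48 = 0.
By the quadratic formula, r = (1 +/- sqrt(577)) / 6, so r ~= 4.1701 or r ~= -3.8368.
Neither value makes a denominator zero (r != -5, r != 3), so both are valid.

r = -3.8368 or r = 4.1701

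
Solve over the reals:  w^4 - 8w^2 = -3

w = -2.7578 or w = -0.6281 or w = 0.6281 or w = 2.7578

Let u = w^2. The equation becomes u^2 - 8u + 3 = 0.
By the quadratic formula, u = sqrt(13) + 4 or u = 4 - sqrt(13).
w^2 = sqrt(13) + 4 gives w = +/-sqrt(sqrt(13) + 4) ~= +/-2.7578.
w^2 = 4 - sqrt(13) gives w = +/-sqrt(4 - sqrt(13)) ~= +/-0.6281.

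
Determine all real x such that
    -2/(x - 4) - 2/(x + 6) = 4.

Multiply both sides by (x - 4)(x + 6):
-2(x + 6) - 2(x - 4) = 4(x - 4)(x + 6).
Expand and collect terms: 4x^2 + 12x - 92 = 0.
By the quadratic formula, x = (-12 +/- sqrt(1616)) / 8, so x ~= 3.5249 or x ~= -6.5249.
Neither value makes a denominator zero (x != 4, x != -6), so both are valid.

x = -6.5249 or x = 3.5249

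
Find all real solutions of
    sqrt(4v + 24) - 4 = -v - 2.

Isolate the radical: sqrt(4v + 24) = -v + 2.
Square both sides: 4v + 24 = (-v + 2)^2.
Expand and rearrange: v^2 - 8v - 20 = 0.
Solving gives v = 10 or v = -2.
Check each candidate in the original equation:
  v = 10: sqrt(64) = 8, while -v + 2 = -8 — extraneous.
  v = -2: sqrt(16) = 4, while -v + 2 = 4 — valid.

v = -2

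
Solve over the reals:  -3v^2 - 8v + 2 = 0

Discriminant: (-8)^2 - 4*(-3)*2 = 88.
Quadratic formula: v = (8 +/- sqrt(88)) / (-6).
So v = -sqrt(22)/3 - 4/3 ~= -2.8968 or v = -4/3 + sqrt(22)/3 ~= 0.2301.

v = -2.8968 or v = 0.2301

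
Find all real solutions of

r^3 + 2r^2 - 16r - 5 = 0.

Possible rational roots are divisors of -5. Testing r = -5 gives 0, so (r + 5) is a factor.
Divide: r^3 + 2r^2 - 16r - 5 = (r + 5)(r^2 - 3r - 1).
Apply the quadratic formula to r^2 - 3r - 1 = 0: r = (3 +/- sqrt(13))/2, i.e. r ~= 3.3028 or r ~= -0.3028.

r = -5 or r = -0.3028 or r = 3.3028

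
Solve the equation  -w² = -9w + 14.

w = 2 or w = 7

Bring every term to one side: -w² + 9w - 14 = 0.
Factor: -1(w - 2)(w - 7) = 0.
So w = 2 or w = 7.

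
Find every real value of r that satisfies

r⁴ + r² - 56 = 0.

Let u = r². The equation becomes u² + u - 56 = 0.
Factor: (u - 7)(u + 8) = 0, so u = 7 or u = -8.
r² = 7 gives r = ±√(7) ≈ ±2.6458.
r² = -8 < 0 has no real solution.

r = -2.6458 or r = 2.6458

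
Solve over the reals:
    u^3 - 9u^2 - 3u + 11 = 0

u = -1.1962 or u = 1 or u = 9.1962

Possible rational roots are divisors of 11. Testing u = 1 gives 0, so (u - 1) is a factor.
Divide: u^3 - 9u^2 - 3u + 11 = (u - 1)(u^2 - 8u - 11).
Apply the quadratic formula to u^2 - 8u - 11 = 0: u = (8 +/- sqrt(108))/2, i.e. u ~= 9.1962 or u ~= -1.1962.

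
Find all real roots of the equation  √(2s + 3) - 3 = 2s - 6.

Isolate the radical: √(2s + 3) = 2s - 3.
Square both sides: 2s + 3 = (2s - 3)².
Expand and rearrange: 4s² - 14s + 6 = 0.
Solving gives s = 3 or s = 0.5.
Check each candidate in the original equation:
  s = 3: √(9) = 3, while 2s - 3 = 3 — valid.
  s = 0.5: √(4) = 2, while 2s - 3 = -2 — extraneous.

s = 3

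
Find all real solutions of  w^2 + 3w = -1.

w = -2.618 or w = -0.382

Rearrange to standard form: w^2 + 3w + 1 = 0.
Discriminant: (3)^2 - 4*1*1 = 5.
Quadratic formula: w = (-3 +/- sqrt(5)) / 2.
So w = -3/2 + sqrt(5)/2 ~= -0.382 or w = -3/2 - sqrt(5)/2 ~= -2.618.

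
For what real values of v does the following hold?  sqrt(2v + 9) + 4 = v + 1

Isolate the radical: sqrt(2v + 9) = v - 3.
Square both sides: 2v + 9 = (v - 3)^2.
Expand and rearrange: v^2 - 8v = 0.
Solving gives v = 8 or v = 0.
Check each candidate in the original equation:
  v = 8: sqrt(25) = 5, while v - 3 = 5 — valid.
  v = 0: sqrt(9) = 3, while v - 3 = -3 — extraneous.

v = 8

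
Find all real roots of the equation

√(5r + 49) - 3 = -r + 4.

Isolate the radical: √(5r + 49) = -r + 7.
Square both sides: 5r + 49 = (-r + 7)².
Expand and rearrange: r² - 19r = 0.
Solving gives r = 19 or r = 0.
Check each candidate in the original equation:
  r = 19: √(144) = 12, while -r + 7 = -12 — extraneous.
  r = 0: √(49) = 7, while -r + 7 = 7 — valid.

r = 0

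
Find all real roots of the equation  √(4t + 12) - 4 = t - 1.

Isolate the radical: √(4t + 12) = t + 3.
Square both sides: 4t + 12 = (t + 3)².
Expand and rearrange: t² + 2t - 3 = 0.
Solving gives t = 1 or t = -3.
Check each candidate in the original equation:
  t = 1: √(16) = 4, while t + 3 = 4 — valid.
  t = -3: √(0) = 0, while t + 3 = 0 — valid.

t = -3 or t = 1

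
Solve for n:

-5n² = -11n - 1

n = -0.0874 or n = 2.2874

Rearrange to standard form: -5n² + 11n + 1 = 0.
Discriminant: (11)² − 4·(-5)·1 = 141.
Quadratic formula: n = (-11 ± √141) / (-10).
So n = 11/10 - √(141)/10 ≈ -0.0874 or n = 11/10 + √(141)/10 ≈ 2.2874.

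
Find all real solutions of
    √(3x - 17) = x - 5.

Square both sides: 3x - 17 = (x - 5)².
Expand and rearrange: x² - 13x + 42 = 0.
Solving gives x = 7 or x = 6.
Check each candidate in the original equation:
  x = 7: √(4) = 2, while x - 5 = 2 — valid.
  x = 6: √(1) = 1, while x - 5 = 1 — valid.

x = 6 or x = 7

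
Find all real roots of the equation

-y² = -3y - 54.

Bring every term to one side: -y² + 3y + 54 = 0.
Factor: -1(y - 9)(y + 6) = 0.
So y = 9 or y = -6.

y = -6 or y = 9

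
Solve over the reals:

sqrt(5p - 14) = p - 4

Square both sides: 5p - 14 = (p - 4)^2.
Expand and rearrange: p^2 - 13p + 30 = 0.
Solving gives p = 10 or p = 3.
Check each candidate in the original equation:
  p = 10: sqrt(36) = 6, while p - 4 = 6 — valid.
  p = 3: sqrt(1) = 1, while p - 4 = -1 — extraneous.

p = 10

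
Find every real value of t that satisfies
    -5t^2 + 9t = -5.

t = -0.4454 or t = 2.2454

Rearrange to standard form: -5t^2 + 9t + 5 = 0.
Discriminant: (9)^2 - 4*(-5)*5 = 181.
Quadratic formula: t = (-9 +/- sqrt(181)) / (-10).
So t = 9/10 - sqrt(181)/10 ~= -0.4454 or t = 9/10 + sqrt(181)/10 ~= 2.2454.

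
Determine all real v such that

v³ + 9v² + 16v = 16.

v = -5.7016 or v = -4 or v = 0.7016

Rearrange: v³ + 9v² + 16v - 16 = 0.
Possible rational roots are divisors of -16. Testing v = -4 gives 0, so (v + 4) is a factor.
Divide: v³ + 9v² + 16v - 16 = (v + 4)(v² + 5v - 4).
Apply the quadratic formula to v² + 5v - 4 = 0: v = (-5 ± √41)/2, i.e. v ≈ 0.7016 or v ≈ -5.7016.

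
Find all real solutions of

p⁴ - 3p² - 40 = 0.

p = -2.8284 or p = 2.8284

Let u = p². The equation becomes u² - 3u - 40 = 0.
Factor: (u + 5)(u - 8) = 0, so u = -5 or u = 8.
p² = -5 < 0 has no real solution.
p² = 8 gives p = ±2·√(2) ≈ ±2.8284.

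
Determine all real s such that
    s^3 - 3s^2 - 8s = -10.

Rearrange: s^3 - 3s^2 - 8s + 10 = 0.
Possible rational roots are divisors of 10. Testing s = 1 gives 0, so (s - 1) is a factor.
Divide: s^3 - 3s^2 - 8s + 10 = (s - 1)(s^2 - 2s - 10).
Apply the quadratic formula to s^2 - 2s - 10 = 0: s = (2 +/- sqrt(44))/2, i.e. s ~= 4.3166 or s ~= -2.3166.

s = -2.3166 or s = 1 or s = 4.3166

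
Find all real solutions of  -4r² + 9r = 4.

r = 0.6096 or r = 1.6404

Rearrange to standard form: -4r² + 9r - 4 = 0.
Discriminant: (9)² − 4·(-4)·(-4) = 17.
Quadratic formula: r = (-9 ± √17) / (-8).
So r = 9/8 - √(17)/8 ≈ 0.6096 or r = √(17)/8 + 9/8 ≈ 1.6404.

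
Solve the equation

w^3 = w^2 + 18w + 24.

w = -2.2749 or w = -2 or w = 5.2749

Rearrange: w^3 - w^2 - 18w - 24 = 0.
Possible rational roots are divisors of -24. Testing w = -2 gives 0, so (w + 2) is a factor.
Divide: w^3 - w^2 - 18w - 24 = (w + 2)(w^2 - 3w - 12).
Apply the quadratic formula to w^2 - 3w - 12 = 0: w = (3 +/- sqrt(57))/2, i.e. w ~= 5.2749 or w ~= -2.2749.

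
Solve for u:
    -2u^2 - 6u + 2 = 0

Discriminant: (-6)^2 - 4*(-2)*2 = 52.
Quadratic formula: u = (6 +/- sqrt(52)) / (-4).
So u = -sqrt(13)/2 - 3/2 ~= -3.3028 or u = -3/2 + sqrt(13)/2 ~= 0.3028.

u = -3.3028 or u = 0.3028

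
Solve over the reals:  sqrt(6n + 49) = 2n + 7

Square both sides: 6n + 49 = (2n + 7)^2.
Expand and rearrange: 4n^2 + 22n = 0.
Solving gives n = 0 or n = -5.5.
Check each candidate in the original equation:
  n = 0: sqrt(49) = 7, while 2n + 7 = 7 — valid.
  n = -5.5: sqrt(16) = 4, while 2n + 7 = -4 — extraneous.

n = 0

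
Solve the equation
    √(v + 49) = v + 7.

Square both sides: v + 49 = (v + 7)².
Expand and rearrange: v² + 13v = 0.
Solving gives v = 0 or v = -13.
Check each candidate in the original equation:
  v = 0: √(49) = 7, while v + 7 = 7 — valid.
  v = -13: √(36) = 6, while v + 7 = -6 — extraneous.

v = 0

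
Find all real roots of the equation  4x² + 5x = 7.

x = -2.0881 or x = 0.8381

Rearrange to standard form: 4x² + 5x - 7 = 0.
Discriminant: (5)² − 4·4·(-7) = 137.
Quadratic formula: x = (-5 ± √137) / 8.
So x = -5/8 + √(137)/8 ≈ 0.8381 or x = -√(137)/8 - 5/8 ≈ -2.0881.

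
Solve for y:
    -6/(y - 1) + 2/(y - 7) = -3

Multiply both sides by (y - 1)(y - 7):
-6(y - 7) + 2(y - 1) = -3(y - 1)(y - 7).
Expand and collect terms: -3y² + 28y - 61 = 0.
By the quadratic formula, y = (-28 ± √52) / -6, so y ≈ 3.4648 or y ≈ 5.8685.
Neither value makes a denominator zero (y ≠ 1, y ≠ 7), so both are valid.

y = 3.4648 or y = 5.8685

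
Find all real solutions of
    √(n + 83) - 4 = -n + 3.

n = -2

Isolate the radical: √(n + 83) = -n + 7.
Square both sides: n + 83 = (-n + 7)².
Expand and rearrange: n² - 15n - 34 = 0.
Solving gives n = 17 or n = -2.
Check each candidate in the original equation:
  n = 17: √(100) = 10, while -n + 7 = -10 — extraneous.
  n = -2: √(81) = 9, while -n + 7 = 9 — valid.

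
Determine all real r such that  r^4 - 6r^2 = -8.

r = -2 or r = -1.4142 or r = 1.4142 or r = 2

Let u = r^2. The equation becomes u^2 - 6u + 8 = 0.
Factor: (u - 2)(u - 4) = 0, so u = 2 or u = 4.
r^2 = 2 gives r = +/-sqrt(2) ~= +/-1.4142.
r^2 = 4 gives r = +/-2.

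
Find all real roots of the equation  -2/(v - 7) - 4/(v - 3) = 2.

Multiply both sides by (v - 7)(v - 3):
-2(v - 3) - 4(v - 7) = 2(v - 7)(v - 3).
Expand and collect terms: 2v² - 14v + 8 = 0.
By the quadratic formula, v = (14 ± √132) / 4, so v ≈ 6.3723 or v ≈ 0.6277.
Neither value makes a denominator zero (v ≠ 7, v ≠ 3), so both are valid.

v = 0.6277 or v = 6.3723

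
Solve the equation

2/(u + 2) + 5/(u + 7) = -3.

u = -8.8465 or u = -2.4869

Multiply both sides by (u + 2)(u + 7):
2(u + 7) + 5(u + 2) = -3(u + 2)(u + 7).
Expand and collect terms: -3u^2 - 34u - 66 = 0.
By the quadratic formula, u = (34 +/- sqrt(364)) / -6, so u ~= -8.8465 or u ~= -2.4869.
Neither value makes a denominator zero (u != -2, u != -7), so both are valid.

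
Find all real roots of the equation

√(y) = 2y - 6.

y = 4

Square both sides: y = (2y - 6)².
Expand and rearrange: 4y² - 25y + 36 = 0.
Solving gives y = 4 or y = 2.25.
Check each candidate in the original equation:
  y = 4: √(4) = 2, while 2y - 6 = 2 — valid.
  y = 2.25: √(2.25) = 1.5, while 2y - 6 = -1.5 — extraneous.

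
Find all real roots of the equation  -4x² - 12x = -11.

x = -3.7361 or x = 0.7361

Rearrange to standard form: -4x² - 12x + 11 = 0.
Discriminant: (-12)² − 4·(-4)·11 = 320.
Quadratic formula: x = (12 ± √320) / (-8).
So x = -√(5) - 3/2 ≈ -3.7361 or x = -3/2 + √(5) ≈ 0.7361.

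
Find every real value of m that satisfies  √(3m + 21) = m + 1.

Square both sides: 3m + 21 = (m + 1)².
Expand and rearrange: m² - m - 20 = 0.
Solving gives m = 5 or m = -4.
Check each candidate in the original equation:
  m = 5: √(36) = 6, while m + 1 = 6 — valid.
  m = -4: √(9) = 3, while m + 1 = -3 — extraneous.

m = 5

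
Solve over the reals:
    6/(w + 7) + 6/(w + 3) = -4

Multiply both sides by (w + 7)(w + 3):
6(w + 3) + 6(w + 7) = -4(w + 7)(w + 3).
Expand and collect terms: -4w² - 52w - 144 = 0.
Factor or apply the quadratic formula: w = -9 or w = -4.
Neither value makes a denominator zero (w ≠ -7, w ≠ -3), so both are valid.

w = -9 or w = -4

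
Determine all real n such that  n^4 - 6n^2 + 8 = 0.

n = -2 or n = -1.4142 or n = 1.4142 or n = 2

Let u = n^2. The equation becomes u^2 - 6u + 8 = 0.
Factor: (u - 2)(u - 4) = 0, so u = 2 or u = 4.
n^2 = 2 gives n = +/-sqrt(2) ~= +/-1.4142.
n^2 = 4 gives n = +/-2.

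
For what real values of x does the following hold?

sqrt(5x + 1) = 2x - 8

x = 7

Square both sides: 5x + 1 = (2x - 8)^2.
Expand and rearrange: 4x^2 - 37x + 63 = 0.
Solving gives x = 7 or x = 2.25.
Check each candidate in the original equation:
  x = 7: sqrt(36) = 6, while 2x - 8 = 6 — valid.
  x = 2.25: sqrt(12.25) = 3.5, while 2x - 8 = -3.5 — extraneous.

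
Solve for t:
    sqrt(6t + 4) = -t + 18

Square both sides: 6t + 4 = (-t + 18)^2.
Expand and rearrange: t^2 - 42t + 320 = 0.
Solving gives t = 32 or t = 10.
Check each candidate in the original equation:
  t = 32: sqrt(196) = 14, while -t + 18 = -14 — extraneous.
  t = 10: sqrt(64) = 8, while -t + 18 = 8 — valid.

t = 10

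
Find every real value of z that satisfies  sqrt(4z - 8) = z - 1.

z = 3

Square both sides: 4z - 8 = (z - 1)^2.
Expand and rearrange: z^2 - 6z + 9 = 0.
This gives the repeated root z = 3.
Check in the original equation:
  z = 3: sqrt(4) = 2, while z - 1 = 2 — valid.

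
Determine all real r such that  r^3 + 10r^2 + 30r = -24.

Rearrange: r^3 + 10r^2 + 30r + 24 = 0.
Possible rational roots are divisors of 24. Testing r = -4 gives 0, so (r + 4) is a factor.
Divide: r^3 + 10r^2 + 30r + 24 = (r + 4)(r^2 + 6r + 6).
Apply the quadratic formula to r^2 + 6r + 6 = 0: r = (-6 +/- sqrt(12))/2, i.e. r ~= -1.2679 or r ~= -4.7321.

r = -4.7321 or r = -4 or r = -1.2679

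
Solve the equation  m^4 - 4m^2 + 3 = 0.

Let u = m^2. The equation becomes u^2 - 4u + 3 = 0.
Factor: (u - 1)(u - 3) = 0, so u = 1 or u = 3.
m^2 = 1 gives m = +/-1.
m^2 = 3 gives m = +/-sqrt(3) ~= +/-1.7321.

m = -1.7321 or m = -1 or m = 1 or m = 1.7321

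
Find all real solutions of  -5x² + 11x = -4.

Rearrange to standard form: -5x² + 11x + 4 = 0.
Discriminant: (11)² − 4·(-5)·4 = 201.
Quadratic formula: x = (-11 ± √201) / (-10).
So x = 11/10 - √(201)/10 ≈ -0.3177 or x = 11/10 + √(201)/10 ≈ 2.5177.

x = -0.3177 or x = 2.5177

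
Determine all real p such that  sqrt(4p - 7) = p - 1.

p = 2 or p = 4

Square both sides: 4p - 7 = (p - 1)^2.
Expand and rearrange: p^2 - 6p + 8 = 0.
Solving gives p = 4 or p = 2.
Check each candidate in the original equation:
  p = 4: sqrt(9) = 3, while p - 1 = 3 — valid.
  p = 2: sqrt(1) = 1, while p - 1 = 1 — valid.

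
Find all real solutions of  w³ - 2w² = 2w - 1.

Rearrange: w³ - 2w² - 2w + 1 = 0.
Possible rational roots are divisors of 1. Testing w = -1 gives 0, so (w + 1) is a factor.
Divide: w³ - 2w² - 2w + 1 = (w + 1)(w² - 3w + 1).
Apply the quadratic formula to w² - 3w + 1 = 0: w = (3 ± √5)/2, i.e. w ≈ 2.618 or w ≈ 0.382.

w = -1 or w = 0.382 or w = 2.618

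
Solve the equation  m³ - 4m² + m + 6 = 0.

Possible rational roots are divisors of 6. Testing m = -1 gives 0, so (m + 1) is a factor.
Divide: m³ - 4m² + m + 6 = (m + 1)(m² - 5m + 6).
Factor the quadratic: m = 3 or m = 2.

m = -1 or m = 2 or m = 3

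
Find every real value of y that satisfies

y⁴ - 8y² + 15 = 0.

y = -2.2361 or y = -1.7321 or y = 1.7321 or y = 2.2361

Let u = y². The equation becomes u² - 8u + 15 = 0.
Factor: (u - 5)(u - 3) = 0, so u = 5 or u = 3.
y² = 5 gives y = ±√(5) ≈ ±2.2361.
y² = 3 gives y = ±√(3) ≈ ±1.7321.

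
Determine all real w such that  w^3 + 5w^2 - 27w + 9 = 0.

Possible rational roots are divisors of 9. Testing w = 3 gives 0, so (w - 3) is a factor.
Divide: w^3 + 5w^2 - 27w + 9 = (w - 3)(w^2 + 8w - 3).
Apply the quadratic formula to w^2 + 8w - 3 = 0: w = (-8 +/- sqrt(76))/2, i.e. w ~= 0.3589 or w ~= -8.3589.

w = -8.3589 or w = 0.3589 or w = 3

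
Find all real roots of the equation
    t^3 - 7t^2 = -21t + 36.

t = 4

Rearrange: t^3 - 7t^2 + 21t - 36 = 0.
Possible rational roots are divisors of -36. Testing t = 4 gives 0, so (t - 4) is a factor.
Divide: t^3 - 7t^2 + 21t - 36 = (t - 4)(t^2 - 3t + 9).
The quadratic t^2 - 3t + 9 has discriminant -27 < 0, so no further real roots.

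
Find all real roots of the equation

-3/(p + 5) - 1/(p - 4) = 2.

Multiply both sides by (p + 5)(p - 4):
-3(p - 4) - (p + 5) = 2(p + 5)(p - 4).
Expand and collect terms: 2p² + 6p - 47 = 0.
By the quadratic formula, p = (-6 ± √412) / 4, so p ≈ 3.5744 or p ≈ -6.5744.
Neither value makes a denominator zero (p ≠ -5, p ≠ 4), so both are valid.

p = -6.5744 or p = 3.5744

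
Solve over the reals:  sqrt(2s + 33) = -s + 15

Square both sides: 2s + 33 = (-s + 15)^2.
Expand and rearrange: s^2 - 32s + 192 = 0.
Solving gives s = 24 or s = 8.
Check each candidate in the original equation:
  s = 24: sqrt(81) = 9, while -s + 15 = -9 — extraneous.
  s = 8: sqrt(49) = 7, while -s + 15 = 7 — valid.

s = 8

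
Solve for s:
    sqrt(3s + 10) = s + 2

s = 2

Square both sides: 3s + 10 = (s + 2)^2.
Expand and rearrange: s^2 + s - 6 = 0.
Solving gives s = 2 or s = -3.
Check each candidate in the original equation:
  s = 2: sqrt(16) = 4, while s + 2 = 4 — valid.
  s = -3: sqrt(1) = 1, while s + 2 = -1 — extraneous.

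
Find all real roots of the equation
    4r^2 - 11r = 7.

Rearrange to standard form: 4r^2 - 11r - 7 = 0.
Discriminant: (-11)^2 - 4*4*(-7) = 233.
Quadratic formula: r = (11 +/- sqrt(233)) / 8.
So r = 11/8 + sqrt(233)/8 ~= 3.283 or r = 11/8 - sqrt(233)/8 ~= -0.533.

r = -0.533 or r = 3.283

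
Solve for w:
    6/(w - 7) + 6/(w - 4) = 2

w = 5.1459 or w = 11.8541

Multiply both sides by (w - 7)(w - 4):
6(w - 4) + 6(w - 7) = 2(w - 7)(w - 4).
Expand and collect terms: 2w² - 34w + 122 = 0.
By the quadratic formula, w = (34 ± √180) / 4, so w ≈ 11.8541 or w ≈ 5.1459.
Neither value makes a denominator zero (w ≠ 7, w ≠ 4), so both are valid.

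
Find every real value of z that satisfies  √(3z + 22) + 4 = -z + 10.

Isolate the radical: √(3z + 22) = -z + 6.
Square both sides: 3z + 22 = (-z + 6)².
Expand and rearrange: z² - 15z + 14 = 0.
Solving gives z = 14 or z = 1.
Check each candidate in the original equation:
  z = 14: √(64) = 8, while -z + 6 = -8 — extraneous.
  z = 1: √(25) = 5, while -z + 6 = 5 — valid.

z = 1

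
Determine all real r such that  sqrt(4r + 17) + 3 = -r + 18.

Isolate the radical: sqrt(4r + 17) = -r + 15.
Square both sides: 4r + 17 = (-r + 15)^2.
Expand and rearrange: r^2 - 34r + 208 = 0.
Solving gives r = 26 or r = 8.
Check each candidate in the original equation:
  r = 26: sqrt(121) = 11, while -r + 15 = -11 — extraneous.
  r = 8: sqrt(49) = 7, while -r + 15 = 7 — valid.

r = 8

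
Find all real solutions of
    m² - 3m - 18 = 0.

m = -3 or m = 6

Factor: (m + 3)(m - 6) = 0.
So m = -3 or m = 6.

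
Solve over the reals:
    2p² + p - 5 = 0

p = -1.8508 or p = 1.3508

Discriminant: (1)² − 4·2·(-5) = 41.
Quadratic formula: p = (-1 ± √41) / 4.
So p = -1/4 + √(41)/4 ≈ 1.3508 or p = -√(41)/4 - 1/4 ≈ -1.8508.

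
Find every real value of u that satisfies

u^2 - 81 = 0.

Factor: (u - 9)(u + 9) = 0.
So u = 9 or u = -9.

u = -9 or u = 9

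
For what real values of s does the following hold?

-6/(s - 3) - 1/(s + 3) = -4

s = -2.8014 or s = 4.5514

Multiply both sides by (s - 3)(s + 3):
-6(s + 3) - (s - 3) = -4(s - 3)(s + 3).
Expand and collect terms: -4s² + 7s + 51 = 0.
By the quadratic formula, s = (-7 ± √865) / -8, so s ≈ -2.8014 or s ≈ 4.5514.
Neither value makes a denominator zero (s ≠ 3, s ≠ -3), so both are valid.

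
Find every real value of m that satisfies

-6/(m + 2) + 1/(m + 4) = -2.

m = -4.2122 or m = 0.7122

Multiply both sides by (m + 2)(m + 4):
-6(m + 4) + (m + 2) = -2(m + 2)(m + 4).
Expand and collect terms: -2m^2 - 7m + 6 = 0.
By the quadratic formula, m = (7 +/- sqrt(97)) / -4, so m ~= -4.2122 or m ~= 0.7122.
Neither value makes a denominator zero (m != -2, m != -4), so both are valid.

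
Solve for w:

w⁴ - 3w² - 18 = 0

Let u = w². The equation becomes u² - 3u - 18 = 0.
Factor: (u - 6)(u + 3) = 0, so u = 6 or u = -3.
w² = 6 gives w = ±√(6) ≈ ±2.4495.
w² = -3 < 0 has no real solution.

w = -2.4495 or w = 2.4495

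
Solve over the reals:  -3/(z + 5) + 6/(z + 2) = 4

Multiply both sides by (z + 5)(z + 2):
-3(z + 2) + 6(z + 5) = 4(z + 5)(z + 2).
Expand and collect terms: 4z² + 25z + 16 = 0.
By the quadratic formula, z = (-25 ± √369) / 8, so z ≈ -0.7238 or z ≈ -5.5262.
Neither value makes a denominator zero (z ≠ -5, z ≠ -2), so both are valid.

z = -5.5262 or z = -0.7238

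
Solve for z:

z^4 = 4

z = -1.4142 or z = 1.4142

Let u = z^2. The equation becomes u^2 - 4 = 0.
Factor: (u + 2)(u - 2) = 0, so u = -2 or u = 2.
z^2 = -2 < 0 has no real solution.
z^2 = 2 gives z = +/-sqrt(2) ~= +/-1.4142.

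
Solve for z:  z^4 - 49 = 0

z = -2.6458 or z = 2.6458

Let u = z^2. The equation becomes u^2 - 49 = 0.
Factor: (u - 7)(u + 7) = 0, so u = 7 or u = -7.
z^2 = 7 gives z = +/-sqrt(7) ~= +/-2.6458.
z^2 = -7 < 0 has no real solution.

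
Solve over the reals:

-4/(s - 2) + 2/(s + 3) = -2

Multiply both sides by (s - 2)(s + 3):
-4(s + 3) + 2(s - 2) = -2(s - 2)(s + 3).
Expand and collect terms: -2s^2 + 28 = 0.
By the quadratic formula, s = (0 +/- sqrt(224)) / -4, so s ~= -3.7417 or s ~= 3.7417.
Neither value makes a denominator zero (s != 2, s != -3), so both are valid.

s = -3.7417 or s = 3.7417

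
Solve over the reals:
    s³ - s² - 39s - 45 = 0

s = -5 or s = -1.2426 or s = 7.2426

Possible rational roots are divisors of -45. Testing s = -5 gives 0, so (s + 5) is a factor.
Divide: s³ - s² - 39s - 45 = (s + 5)(s² - 6s - 9).
Apply the quadratic formula to s² - 6s - 9 = 0: s = (6 ± √72)/2, i.e. s ≈ 7.2426 or s ≈ -1.2426.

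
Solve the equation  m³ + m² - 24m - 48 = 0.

Possible rational roots are divisors of -48. Testing m = -4 gives 0, so (m + 4) is a factor.
Divide: m³ + m² - 24m - 48 = (m + 4)(m² - 3m - 12).
Apply the quadratic formula to m² - 3m - 12 = 0: m = (3 ± √57)/2, i.e. m ≈ 5.2749 or m ≈ -2.2749.

m = -4 or m = -2.2749 or m = 5.2749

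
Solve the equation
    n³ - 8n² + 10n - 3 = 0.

Possible rational roots are divisors of -3. Testing n = 1 gives 0, so (n - 1) is a factor.
Divide: n³ - 8n² + 10n - 3 = (n - 1)(n² - 7n + 3).
Apply the quadratic formula to n² - 7n + 3 = 0: n = (7 ± √37)/2, i.e. n ≈ 6.5414 or n ≈ 0.4586.

n = 0.4586 or n = 1 or n = 6.5414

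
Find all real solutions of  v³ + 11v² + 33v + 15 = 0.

Possible rational roots are divisors of 15. Testing v = -5 gives 0, so (v + 5) is a factor.
Divide: v³ + 11v² + 33v + 15 = (v + 5)(v² + 6v + 3).
Apply the quadratic formula to v² + 6v + 3 = 0: v = (-6 ± √24)/2, i.e. v ≈ -0.5505 or v ≈ -5.4495.

v = -5.4495 or v = -5 or v = -0.5505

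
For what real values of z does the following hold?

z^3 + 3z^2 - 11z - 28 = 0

z = -4 or z = -2.1926 or z = 3.1926

Possible rational roots are divisors of -28. Testing z = -4 gives 0, so (z + 4) is a factor.
Divide: z^3 + 3z^2 - 11z - 28 = (z + 4)(z^2 - z - 7).
Apply the quadratic formula to z^2 - z - 7 = 0: z = (1 +/- sqrt(29))/2, i.e. z ~= 3.1926 or z ~= -2.1926.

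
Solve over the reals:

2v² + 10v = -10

v = -3.618 or v = -1.382

Rearrange to standard form: 2v² + 10v + 10 = 0.
Discriminant: (10)² − 4·2·10 = 20.
Quadratic formula: v = (-10 ± √20) / 4.
So v = -5/2 + √(5)/2 ≈ -1.382 or v = -5/2 - √(5)/2 ≈ -3.618.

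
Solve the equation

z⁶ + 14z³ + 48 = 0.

z = -2 or z = -1.8171

Let u = z³. The equation becomes u² + 14u + 48 = 0.
Factor: (u + 6)(u + 8) = 0, so u = -6 or u = -8.
z³ = -6 gives z = -∛(6) ≈ -1.8171.
z³ = -8 gives z = -2.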